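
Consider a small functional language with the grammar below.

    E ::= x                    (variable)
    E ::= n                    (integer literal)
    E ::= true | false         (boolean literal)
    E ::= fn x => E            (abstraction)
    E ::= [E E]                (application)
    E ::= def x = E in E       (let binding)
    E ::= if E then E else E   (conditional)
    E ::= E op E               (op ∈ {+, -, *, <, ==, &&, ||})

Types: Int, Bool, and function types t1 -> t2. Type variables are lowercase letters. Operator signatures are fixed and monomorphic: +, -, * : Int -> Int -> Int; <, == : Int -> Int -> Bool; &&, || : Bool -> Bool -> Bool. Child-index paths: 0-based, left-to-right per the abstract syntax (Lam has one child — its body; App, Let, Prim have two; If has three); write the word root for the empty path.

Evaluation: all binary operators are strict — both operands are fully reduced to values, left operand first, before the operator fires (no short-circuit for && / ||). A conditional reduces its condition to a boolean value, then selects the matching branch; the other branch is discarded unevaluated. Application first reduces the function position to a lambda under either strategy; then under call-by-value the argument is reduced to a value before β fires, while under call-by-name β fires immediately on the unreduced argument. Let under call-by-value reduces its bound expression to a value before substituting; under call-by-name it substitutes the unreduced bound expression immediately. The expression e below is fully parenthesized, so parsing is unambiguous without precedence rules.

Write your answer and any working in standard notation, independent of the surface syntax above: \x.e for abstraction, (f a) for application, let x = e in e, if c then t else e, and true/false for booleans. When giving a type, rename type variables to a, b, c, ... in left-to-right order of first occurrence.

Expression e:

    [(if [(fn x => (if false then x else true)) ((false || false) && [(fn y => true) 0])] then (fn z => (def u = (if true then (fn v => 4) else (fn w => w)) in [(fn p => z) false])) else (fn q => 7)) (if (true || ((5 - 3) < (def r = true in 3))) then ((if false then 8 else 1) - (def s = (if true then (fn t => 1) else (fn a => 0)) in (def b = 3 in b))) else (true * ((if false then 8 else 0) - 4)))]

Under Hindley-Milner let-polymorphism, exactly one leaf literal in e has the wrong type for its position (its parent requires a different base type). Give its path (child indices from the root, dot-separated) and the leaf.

Answer: 1.2.0 : true

Trace:
  unify Bool ~ Bool
x : a
  unify a ~ Bool
\x._ : Bool -> Bool
  unify Bool ~ Bool
  unify Bool ~ Bool
  unify Bool ~ Bool
\y._ : b -> Bool
  unify b -> Bool ~ Int -> c
  unify b ~ Int
  unify Bool ~ c
_ _ : Bool
  unify Bool ~ Bool
  unify Bool -> Bool ~ Bool -> d
  unify Bool ~ Bool
  unify Bool ~ d
_ _ : Bool
  unify Bool ~ Bool
  unify Bool ~ Bool
\v._ : f -> Int
w : g
\w._ : g -> g
  unify f -> Int ~ g -> g
  unify f ~ g
  unify Int ~ g
let u : Int -> Int
z : e
\p._ : h -> e
  unify h -> e ~ Bool -> i
  unify h ~ Bool
  unify e ~ i
_ _ : i
\z._ : i -> i
\q._ : j -> Int
  unify i -> i ~ j -> Int
  unify i ~ j
  unify j ~ Int
  unify Bool ~ Bool
  unify Int ~ Int
  unify Int ~ Int
  unify Int ~ Int
let r : Bool
  unify Int ~ Int
  unify Bool ~ Bool
  unify Bool ~ Bool
  unify Bool ~ Bool
  unify Int ~ Int
  unify Int ~ Int
  unify Bool ~ Bool
\t._ : k -> Int
\a._ : l -> Int
  unify k -> Int ~ l -> Int
  unify k ~ l
  unify Int ~ Int
let s : forall. l -> Int
let b : Int
b : Int
  unify Int ~ Int
  unify Bool ~ Int
  FAIL: mismatch Bool ~ Int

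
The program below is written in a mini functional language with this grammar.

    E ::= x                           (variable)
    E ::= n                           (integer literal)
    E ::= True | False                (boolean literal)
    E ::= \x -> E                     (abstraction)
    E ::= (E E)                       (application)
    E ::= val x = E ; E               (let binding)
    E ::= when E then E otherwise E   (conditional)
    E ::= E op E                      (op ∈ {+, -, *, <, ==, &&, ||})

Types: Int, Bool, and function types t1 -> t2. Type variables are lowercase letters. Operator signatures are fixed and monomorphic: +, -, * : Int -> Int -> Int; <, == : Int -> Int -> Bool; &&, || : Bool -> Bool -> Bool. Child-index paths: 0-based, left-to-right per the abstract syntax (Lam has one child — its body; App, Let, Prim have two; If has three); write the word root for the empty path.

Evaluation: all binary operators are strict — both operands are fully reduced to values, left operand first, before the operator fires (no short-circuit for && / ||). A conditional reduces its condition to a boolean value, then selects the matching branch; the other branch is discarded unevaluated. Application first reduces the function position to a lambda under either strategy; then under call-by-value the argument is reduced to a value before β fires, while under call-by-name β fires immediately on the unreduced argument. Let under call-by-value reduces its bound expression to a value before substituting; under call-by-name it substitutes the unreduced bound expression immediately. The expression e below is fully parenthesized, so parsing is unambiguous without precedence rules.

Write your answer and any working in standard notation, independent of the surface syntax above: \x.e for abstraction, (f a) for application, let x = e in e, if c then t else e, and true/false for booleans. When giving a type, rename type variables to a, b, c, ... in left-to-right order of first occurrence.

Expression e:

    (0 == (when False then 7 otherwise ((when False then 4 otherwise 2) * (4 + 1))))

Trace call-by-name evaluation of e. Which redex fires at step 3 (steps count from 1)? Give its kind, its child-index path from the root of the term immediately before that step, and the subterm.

Derivation:
step 0: (0 == (if false then 7 else ((if false then 4 else 2) * (4 + 1))))
step 1: [if@1] (0 == ((if false then 4 else 2) * (4 + 1)))
step 2: [if@1.0] (0 == (2 * (4 + 1)))
step 3: [delta@1.1] (0 == (2 * 5))

Answer: delta at 1.1 : (4 + 1)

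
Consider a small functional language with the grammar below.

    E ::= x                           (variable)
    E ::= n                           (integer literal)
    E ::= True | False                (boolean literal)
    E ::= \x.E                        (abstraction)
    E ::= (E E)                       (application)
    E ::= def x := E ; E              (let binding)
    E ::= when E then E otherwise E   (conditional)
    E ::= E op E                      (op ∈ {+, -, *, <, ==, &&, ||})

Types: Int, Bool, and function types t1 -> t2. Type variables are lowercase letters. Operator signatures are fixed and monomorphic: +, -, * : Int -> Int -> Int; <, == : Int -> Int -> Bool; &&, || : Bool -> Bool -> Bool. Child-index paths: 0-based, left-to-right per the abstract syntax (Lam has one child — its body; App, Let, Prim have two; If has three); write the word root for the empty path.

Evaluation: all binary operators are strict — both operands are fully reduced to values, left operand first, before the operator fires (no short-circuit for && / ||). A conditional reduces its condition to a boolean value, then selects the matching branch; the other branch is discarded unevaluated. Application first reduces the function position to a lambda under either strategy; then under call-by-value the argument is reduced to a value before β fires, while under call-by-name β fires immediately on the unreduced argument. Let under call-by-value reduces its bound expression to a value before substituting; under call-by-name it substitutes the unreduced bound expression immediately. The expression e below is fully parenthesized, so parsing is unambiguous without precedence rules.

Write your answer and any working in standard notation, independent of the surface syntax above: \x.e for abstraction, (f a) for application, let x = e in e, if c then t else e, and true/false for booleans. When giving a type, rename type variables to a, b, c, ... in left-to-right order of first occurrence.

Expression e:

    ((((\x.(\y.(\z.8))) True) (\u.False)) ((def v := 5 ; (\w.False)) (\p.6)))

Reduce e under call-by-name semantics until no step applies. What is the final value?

Working:
step 0: ((((\x.(\y.(\z.8))) true) (\u.false)) ((let v = 5 in (\w.false)) (\p.6)))
step 1: [beta@0.0] (((\y.(\z.8)) (\u.false)) ((let v = 5 in (\w.false)) (\p.6)))
step 2: [beta@0] ((\z.8) ((let v = 5 in (\w.false)) (\p.6)))
step 3: [beta@root] 8

Answer: 8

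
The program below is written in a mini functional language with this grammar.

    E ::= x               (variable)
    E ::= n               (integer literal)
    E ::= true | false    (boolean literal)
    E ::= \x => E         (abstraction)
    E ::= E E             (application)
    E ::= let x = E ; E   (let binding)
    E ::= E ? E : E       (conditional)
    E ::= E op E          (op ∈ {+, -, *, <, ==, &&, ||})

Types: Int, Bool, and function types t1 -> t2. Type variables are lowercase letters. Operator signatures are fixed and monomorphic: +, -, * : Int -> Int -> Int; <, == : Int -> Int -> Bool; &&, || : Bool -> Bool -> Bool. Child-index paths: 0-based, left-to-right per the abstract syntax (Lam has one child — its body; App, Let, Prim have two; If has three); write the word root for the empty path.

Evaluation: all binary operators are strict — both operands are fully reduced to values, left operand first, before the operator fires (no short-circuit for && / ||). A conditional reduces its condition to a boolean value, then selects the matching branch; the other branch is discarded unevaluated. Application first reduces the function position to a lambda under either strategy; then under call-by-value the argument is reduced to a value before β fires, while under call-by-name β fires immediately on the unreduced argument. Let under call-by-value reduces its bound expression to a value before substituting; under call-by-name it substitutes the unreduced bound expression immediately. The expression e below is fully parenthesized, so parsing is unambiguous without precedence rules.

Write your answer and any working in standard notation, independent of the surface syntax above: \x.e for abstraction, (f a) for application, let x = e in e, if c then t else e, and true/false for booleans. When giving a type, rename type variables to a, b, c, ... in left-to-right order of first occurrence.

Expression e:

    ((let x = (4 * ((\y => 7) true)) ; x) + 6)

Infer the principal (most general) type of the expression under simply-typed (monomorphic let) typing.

Derivation:
  unify Int ~ Int
\y._ : a -> Int
  unify a -> Int ~ Bool -> b
  unify a ~ Bool
  unify Int ~ b
_ _ : Int
  unify Int ~ Int
let x : Int
x : Int
  unify Int ~ Int
  unify Int ~ Int

Answer: Int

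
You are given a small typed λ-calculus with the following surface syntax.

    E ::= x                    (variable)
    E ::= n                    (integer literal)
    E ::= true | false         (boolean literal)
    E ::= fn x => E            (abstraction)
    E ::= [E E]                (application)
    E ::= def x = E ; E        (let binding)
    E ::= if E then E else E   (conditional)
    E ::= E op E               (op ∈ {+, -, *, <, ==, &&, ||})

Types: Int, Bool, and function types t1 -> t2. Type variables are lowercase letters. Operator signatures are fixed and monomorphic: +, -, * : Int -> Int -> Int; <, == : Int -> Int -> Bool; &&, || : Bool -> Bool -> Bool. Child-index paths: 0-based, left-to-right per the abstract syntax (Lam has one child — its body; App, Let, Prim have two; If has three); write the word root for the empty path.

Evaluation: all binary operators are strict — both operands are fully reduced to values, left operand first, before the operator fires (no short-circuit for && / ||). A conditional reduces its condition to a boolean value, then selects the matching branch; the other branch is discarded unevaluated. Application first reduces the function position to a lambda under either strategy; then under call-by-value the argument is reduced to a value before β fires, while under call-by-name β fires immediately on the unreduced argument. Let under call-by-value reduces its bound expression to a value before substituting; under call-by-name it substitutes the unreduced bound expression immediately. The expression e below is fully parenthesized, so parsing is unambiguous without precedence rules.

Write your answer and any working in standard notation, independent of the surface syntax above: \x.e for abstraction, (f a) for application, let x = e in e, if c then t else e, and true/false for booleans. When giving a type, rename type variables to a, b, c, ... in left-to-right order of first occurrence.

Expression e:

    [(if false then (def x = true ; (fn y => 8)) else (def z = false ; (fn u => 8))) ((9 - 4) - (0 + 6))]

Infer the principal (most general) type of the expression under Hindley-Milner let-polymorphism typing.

Trace:
  unify Bool ~ Bool
let x : Bool
\y._ : a -> Int
let z : Bool
\u._ : b -> Int
  unify a -> Int ~ b -> Int
  unify a ~ b
  unify Int ~ Int
  unify Int ~ Int
  unify Int ~ Int
  unify Int ~ Int
  unify Int ~ Int
  unify Int ~ Int
  unify Int ~ Int
  unify b -> Int ~ Int -> c
  unify b ~ Int
  unify Int ~ c
_ _ : Int

Answer: Int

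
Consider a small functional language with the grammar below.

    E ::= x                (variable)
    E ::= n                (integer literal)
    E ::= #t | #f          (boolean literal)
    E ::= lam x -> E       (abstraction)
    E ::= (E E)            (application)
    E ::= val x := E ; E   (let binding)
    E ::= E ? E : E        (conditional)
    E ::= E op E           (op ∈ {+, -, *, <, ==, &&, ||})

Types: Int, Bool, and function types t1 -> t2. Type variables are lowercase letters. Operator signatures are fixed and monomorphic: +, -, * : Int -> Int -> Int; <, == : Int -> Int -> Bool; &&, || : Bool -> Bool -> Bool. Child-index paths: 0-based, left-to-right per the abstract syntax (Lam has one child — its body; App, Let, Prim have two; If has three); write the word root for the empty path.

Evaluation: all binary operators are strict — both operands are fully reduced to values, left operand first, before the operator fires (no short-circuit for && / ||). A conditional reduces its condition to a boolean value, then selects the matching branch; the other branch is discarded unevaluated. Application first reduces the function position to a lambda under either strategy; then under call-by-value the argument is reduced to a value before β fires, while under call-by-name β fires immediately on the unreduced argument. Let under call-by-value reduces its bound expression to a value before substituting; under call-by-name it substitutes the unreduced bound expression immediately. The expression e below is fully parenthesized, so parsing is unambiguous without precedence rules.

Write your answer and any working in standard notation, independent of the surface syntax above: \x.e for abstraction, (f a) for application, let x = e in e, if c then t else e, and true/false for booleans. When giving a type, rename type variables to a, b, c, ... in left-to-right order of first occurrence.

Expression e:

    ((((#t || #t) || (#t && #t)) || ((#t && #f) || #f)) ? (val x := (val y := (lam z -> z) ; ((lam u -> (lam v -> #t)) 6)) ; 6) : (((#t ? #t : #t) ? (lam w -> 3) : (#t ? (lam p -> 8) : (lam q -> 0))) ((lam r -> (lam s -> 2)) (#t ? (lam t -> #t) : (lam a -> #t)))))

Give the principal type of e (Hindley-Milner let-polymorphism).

Answer: Int

Trace:
  unify Bool ~ Bool
  unify Bool ~ Bool
  unify Bool ~ Bool
  unify Bool ~ Bool
  unify Bool ~ Bool
  unify Bool ~ Bool
  unify Bool ~ Bool
  unify Bool ~ Bool
  unify Bool ~ Bool
  unify Bool ~ Bool
  unify Bool ~ Bool
  unify Bool ~ Bool
  unify Bool ~ Bool
z : a
\z._ : a -> a
let y : forall. a -> a
\v._ : c -> Bool
\u._ : b -> c -> Bool
  unify b -> c -> Bool ~ Int -> d
  unify b ~ Int
  unify c -> Bool ~ d
_ _ : c -> Bool
let x : forall. c -> Bool
  unify Bool ~ Bool
  unify Bool ~ Bool
  unify Bool ~ Bool
\w._ : e -> Int
  unify Bool ~ Bool
\p._ : f -> Int
\q._ : g -> Int
  unify f -> Int ~ g -> Int
  unify f ~ g
  unify Int ~ Int
  unify e -> Int ~ g -> Int
  unify e ~ g
  unify Int ~ Int
\s._ : i -> Int
\r._ : h -> i -> Int
  unify Bool ~ Bool
\t._ : j -> Bool
\a._ : k -> Bool
  unify j -> Bool ~ k -> Bool
  unify j ~ k
  unify Bool ~ Bool
  unify h -> i -> Int ~ (k -> Bool) -> l
  unify h ~ k -> Bool
  unify i -> Int ~ l
_ _ : i -> Int
  unify g -> Int ~ (i -> Int) -> m
  unify g ~ i -> Int
  unify Int ~ m
_ _ : Int
  unify Int ~ Int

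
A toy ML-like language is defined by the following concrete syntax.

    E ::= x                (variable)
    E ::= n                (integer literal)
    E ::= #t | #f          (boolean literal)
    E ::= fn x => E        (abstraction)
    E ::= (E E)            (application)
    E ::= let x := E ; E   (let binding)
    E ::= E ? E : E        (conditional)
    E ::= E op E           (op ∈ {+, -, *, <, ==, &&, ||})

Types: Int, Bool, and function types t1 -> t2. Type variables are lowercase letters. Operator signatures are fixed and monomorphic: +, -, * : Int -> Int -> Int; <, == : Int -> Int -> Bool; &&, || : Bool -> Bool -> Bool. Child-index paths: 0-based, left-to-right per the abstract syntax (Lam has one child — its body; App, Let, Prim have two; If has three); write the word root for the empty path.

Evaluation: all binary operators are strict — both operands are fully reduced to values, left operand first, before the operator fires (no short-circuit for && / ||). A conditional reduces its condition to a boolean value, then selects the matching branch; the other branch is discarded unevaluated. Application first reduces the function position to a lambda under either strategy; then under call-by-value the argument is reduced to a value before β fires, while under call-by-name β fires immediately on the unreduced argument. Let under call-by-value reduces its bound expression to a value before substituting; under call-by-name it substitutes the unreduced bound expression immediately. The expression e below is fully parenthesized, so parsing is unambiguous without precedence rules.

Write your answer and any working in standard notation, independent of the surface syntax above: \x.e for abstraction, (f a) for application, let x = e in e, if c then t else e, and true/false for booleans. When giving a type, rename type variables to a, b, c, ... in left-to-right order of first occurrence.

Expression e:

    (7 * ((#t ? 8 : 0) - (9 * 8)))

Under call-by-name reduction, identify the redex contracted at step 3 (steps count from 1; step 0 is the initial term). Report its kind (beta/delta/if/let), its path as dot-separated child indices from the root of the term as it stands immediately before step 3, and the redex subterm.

Derivation:
step 0: (7 * ((if true then 8 else 0) - (9 * 8)))
step 1: [if@1.0] (7 * (8 - (9 * 8)))
step 2: [delta@1.1] (7 * (8 - 72))
step 3: [delta@1] (7 * -64)

Answer: delta at 1 : (8 - 72)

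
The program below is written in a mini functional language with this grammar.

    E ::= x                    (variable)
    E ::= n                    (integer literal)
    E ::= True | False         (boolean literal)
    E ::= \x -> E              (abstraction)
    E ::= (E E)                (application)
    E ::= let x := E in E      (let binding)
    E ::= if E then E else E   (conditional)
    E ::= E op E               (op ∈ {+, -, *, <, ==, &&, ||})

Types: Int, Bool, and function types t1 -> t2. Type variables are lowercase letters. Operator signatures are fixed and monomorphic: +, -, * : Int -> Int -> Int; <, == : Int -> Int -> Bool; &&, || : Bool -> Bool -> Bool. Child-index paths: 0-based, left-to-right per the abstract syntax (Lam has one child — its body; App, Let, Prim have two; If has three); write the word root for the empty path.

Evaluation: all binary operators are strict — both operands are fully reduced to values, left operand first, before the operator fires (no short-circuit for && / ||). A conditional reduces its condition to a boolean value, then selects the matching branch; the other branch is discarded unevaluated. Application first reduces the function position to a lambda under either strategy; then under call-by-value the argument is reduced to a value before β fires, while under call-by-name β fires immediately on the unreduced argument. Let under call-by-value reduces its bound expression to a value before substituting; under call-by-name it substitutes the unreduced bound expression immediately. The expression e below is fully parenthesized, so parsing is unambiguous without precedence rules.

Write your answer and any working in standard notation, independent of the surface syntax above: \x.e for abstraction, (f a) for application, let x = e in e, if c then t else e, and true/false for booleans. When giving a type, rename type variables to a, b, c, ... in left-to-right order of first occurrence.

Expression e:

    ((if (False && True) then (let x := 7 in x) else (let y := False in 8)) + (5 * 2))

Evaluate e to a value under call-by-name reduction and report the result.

Answer: 18

Derivation:
step 0: ((if (false && true) then (let x = 7 in x) else (let y = false in 8)) + (5 * 2))
step 1: [delta@0.0] ((if false then (let x = 7 in x) else (let y = false in 8)) + (5 * 2))
step 2: [if@0] ((let y = false in 8) + (5 * 2))
step 3: [let@0] (8 + (5 * 2))
step 4: [delta@1] (8 + 10)
step 5: [delta@root] 18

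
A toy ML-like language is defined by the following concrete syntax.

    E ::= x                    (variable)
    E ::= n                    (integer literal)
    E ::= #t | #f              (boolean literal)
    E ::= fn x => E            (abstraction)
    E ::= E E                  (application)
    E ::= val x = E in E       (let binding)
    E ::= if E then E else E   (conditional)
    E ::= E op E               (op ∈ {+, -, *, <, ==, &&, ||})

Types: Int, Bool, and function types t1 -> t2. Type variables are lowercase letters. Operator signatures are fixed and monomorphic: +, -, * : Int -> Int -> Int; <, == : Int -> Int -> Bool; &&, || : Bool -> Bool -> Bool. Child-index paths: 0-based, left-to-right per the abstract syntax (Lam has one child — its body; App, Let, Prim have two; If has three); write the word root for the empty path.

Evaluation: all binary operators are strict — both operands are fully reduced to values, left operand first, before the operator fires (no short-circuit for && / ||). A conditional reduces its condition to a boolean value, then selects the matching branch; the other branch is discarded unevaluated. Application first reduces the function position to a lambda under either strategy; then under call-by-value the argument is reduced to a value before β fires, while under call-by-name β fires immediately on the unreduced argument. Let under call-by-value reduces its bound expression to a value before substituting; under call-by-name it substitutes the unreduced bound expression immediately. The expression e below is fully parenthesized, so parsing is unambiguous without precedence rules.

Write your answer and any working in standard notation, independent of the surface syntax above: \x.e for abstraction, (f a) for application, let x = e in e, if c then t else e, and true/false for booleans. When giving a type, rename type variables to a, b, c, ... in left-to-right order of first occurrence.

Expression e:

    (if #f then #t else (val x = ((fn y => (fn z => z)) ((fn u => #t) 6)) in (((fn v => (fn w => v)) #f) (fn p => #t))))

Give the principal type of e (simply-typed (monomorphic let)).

Trace:
  unify Bool ~ Bool
z : b
\z._ : b -> b
\y._ : a -> b -> b
\u._ : c -> Bool
  unify c -> Bool ~ Int -> d
  unify c ~ Int
  unify Bool ~ d
_ _ : Bool
  unify a -> b -> b ~ Bool -> e
  unify a ~ Bool
  unify b -> b ~ e
_ _ : b -> b
let x : b -> b
v : f
\w._ : g -> f
\v._ : f -> g -> f
  unify f -> g -> f ~ Bool -> h
  unify f ~ Bool
  unify g -> Bool ~ h
_ _ : g -> Bool
\p._ : i -> Bool
  unify g -> Bool ~ (i -> Bool) -> j
  unify g ~ i -> Bool
  unify Bool ~ j
_ _ : Bool
  unify Bool ~ Bool

Answer: Bool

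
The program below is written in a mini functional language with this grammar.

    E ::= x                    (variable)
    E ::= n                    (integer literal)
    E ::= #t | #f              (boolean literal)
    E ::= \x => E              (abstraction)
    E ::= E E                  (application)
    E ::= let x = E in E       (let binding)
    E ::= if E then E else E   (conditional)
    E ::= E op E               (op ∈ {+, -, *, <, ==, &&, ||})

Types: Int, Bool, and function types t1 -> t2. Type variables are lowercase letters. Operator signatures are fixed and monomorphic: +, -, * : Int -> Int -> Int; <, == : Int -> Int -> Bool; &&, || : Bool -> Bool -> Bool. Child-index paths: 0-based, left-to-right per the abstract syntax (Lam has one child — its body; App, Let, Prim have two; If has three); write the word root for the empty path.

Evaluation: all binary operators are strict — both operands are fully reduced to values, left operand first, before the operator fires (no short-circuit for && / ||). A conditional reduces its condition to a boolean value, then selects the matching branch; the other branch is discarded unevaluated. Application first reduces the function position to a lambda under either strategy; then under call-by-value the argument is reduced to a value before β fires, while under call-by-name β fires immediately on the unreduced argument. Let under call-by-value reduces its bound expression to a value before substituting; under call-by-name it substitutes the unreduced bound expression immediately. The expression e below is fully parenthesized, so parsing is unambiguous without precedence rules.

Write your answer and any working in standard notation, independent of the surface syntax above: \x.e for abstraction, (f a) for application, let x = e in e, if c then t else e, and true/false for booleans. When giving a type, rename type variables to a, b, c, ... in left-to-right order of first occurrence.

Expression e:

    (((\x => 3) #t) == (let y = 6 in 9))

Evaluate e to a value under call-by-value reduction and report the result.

Derivation:
step 0: (((\x.3) true) == (let y = 6 in 9))
step 1: [beta@0] (3 == (let y = 6 in 9))
step 2: [let@1] (3 == 9)
step 3: [delta@root] false

Answer: false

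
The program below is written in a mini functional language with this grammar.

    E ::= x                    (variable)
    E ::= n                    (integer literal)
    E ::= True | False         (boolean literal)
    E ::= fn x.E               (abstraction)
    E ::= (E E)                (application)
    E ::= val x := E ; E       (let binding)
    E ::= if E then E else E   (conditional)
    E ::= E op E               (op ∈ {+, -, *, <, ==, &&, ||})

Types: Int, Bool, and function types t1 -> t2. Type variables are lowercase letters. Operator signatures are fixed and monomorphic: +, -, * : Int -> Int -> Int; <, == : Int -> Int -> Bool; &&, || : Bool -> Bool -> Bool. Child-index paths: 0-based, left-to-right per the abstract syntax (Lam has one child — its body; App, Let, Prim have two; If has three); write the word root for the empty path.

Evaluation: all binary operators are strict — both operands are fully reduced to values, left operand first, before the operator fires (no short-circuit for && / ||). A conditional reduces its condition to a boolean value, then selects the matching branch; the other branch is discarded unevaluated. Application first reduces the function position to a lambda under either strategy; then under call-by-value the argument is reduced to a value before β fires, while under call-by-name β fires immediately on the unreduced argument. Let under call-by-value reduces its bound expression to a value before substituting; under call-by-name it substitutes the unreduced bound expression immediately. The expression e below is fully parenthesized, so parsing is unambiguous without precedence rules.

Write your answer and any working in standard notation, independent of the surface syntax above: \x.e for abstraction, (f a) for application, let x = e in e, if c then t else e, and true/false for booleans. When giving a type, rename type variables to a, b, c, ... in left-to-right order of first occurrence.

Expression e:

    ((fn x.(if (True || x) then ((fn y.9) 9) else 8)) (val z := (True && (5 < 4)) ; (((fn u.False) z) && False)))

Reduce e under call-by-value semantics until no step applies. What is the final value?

Answer: 9

Working:
step 0: ((\x.(if (true || x) then ((\y.9) 9) else 8)) (let z = (true && (5 < 4)) in (((\u.false) z) && false)))
step 1: [delta@1.0.1] ((\x.(if (true || x) then ((\y.9) 9) else 8)) (let z = (true && false) in (((\u.false) z) && false)))
step 2: [delta@1.0] ((\x.(if (true || x) then ((\y.9) 9) else 8)) (let z = false in (((\u.false) z) && false)))
step 3: [let@1] ((\x.(if (true || x) then ((\y.9) 9) else 8)) (((\u.false) false) && false))
step 4: [beta@1.0] ((\x.(if (true || x) then ((\y.9) 9) else 8)) (false && false))
step 5: [delta@1] ((\x.(if (true || x) then ((\y.9) 9) else 8)) false)
step 6: [beta@root] (if (true || false) then ((\y.9) 9) else 8)
step 7: [delta@0] (if true then ((\y.9) 9) else 8)
step 8: [if@root] ((\y.9) 9)
step 9: [beta@root] 9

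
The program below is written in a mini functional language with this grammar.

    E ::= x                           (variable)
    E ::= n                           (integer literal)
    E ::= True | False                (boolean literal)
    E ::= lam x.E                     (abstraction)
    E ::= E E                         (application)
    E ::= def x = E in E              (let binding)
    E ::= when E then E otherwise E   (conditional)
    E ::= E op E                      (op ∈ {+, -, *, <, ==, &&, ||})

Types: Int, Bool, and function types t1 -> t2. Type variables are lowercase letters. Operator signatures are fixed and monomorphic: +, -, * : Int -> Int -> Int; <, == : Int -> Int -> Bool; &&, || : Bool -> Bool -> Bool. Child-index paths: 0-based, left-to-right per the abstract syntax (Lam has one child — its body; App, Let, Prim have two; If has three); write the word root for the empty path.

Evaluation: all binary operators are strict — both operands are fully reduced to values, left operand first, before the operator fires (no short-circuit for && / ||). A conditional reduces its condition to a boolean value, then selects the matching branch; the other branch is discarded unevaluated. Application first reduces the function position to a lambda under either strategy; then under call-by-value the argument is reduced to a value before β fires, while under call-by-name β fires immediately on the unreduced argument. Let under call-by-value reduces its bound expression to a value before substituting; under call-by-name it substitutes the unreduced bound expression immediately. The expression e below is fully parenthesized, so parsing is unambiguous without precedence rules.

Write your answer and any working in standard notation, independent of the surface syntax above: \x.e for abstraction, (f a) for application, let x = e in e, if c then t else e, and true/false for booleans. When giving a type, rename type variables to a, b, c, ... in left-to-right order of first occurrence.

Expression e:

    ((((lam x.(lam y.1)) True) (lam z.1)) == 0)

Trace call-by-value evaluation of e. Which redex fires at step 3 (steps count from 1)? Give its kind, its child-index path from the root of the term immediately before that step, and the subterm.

Answer: delta at root : (1 == 0)

Trace:
step 0: ((((\x.(\y.1)) true) (\z.1)) == 0)
step 1: [beta@0.0] (((\y.1) (\z.1)) == 0)
step 2: [beta@0] (1 == 0)
step 3: [delta@root] false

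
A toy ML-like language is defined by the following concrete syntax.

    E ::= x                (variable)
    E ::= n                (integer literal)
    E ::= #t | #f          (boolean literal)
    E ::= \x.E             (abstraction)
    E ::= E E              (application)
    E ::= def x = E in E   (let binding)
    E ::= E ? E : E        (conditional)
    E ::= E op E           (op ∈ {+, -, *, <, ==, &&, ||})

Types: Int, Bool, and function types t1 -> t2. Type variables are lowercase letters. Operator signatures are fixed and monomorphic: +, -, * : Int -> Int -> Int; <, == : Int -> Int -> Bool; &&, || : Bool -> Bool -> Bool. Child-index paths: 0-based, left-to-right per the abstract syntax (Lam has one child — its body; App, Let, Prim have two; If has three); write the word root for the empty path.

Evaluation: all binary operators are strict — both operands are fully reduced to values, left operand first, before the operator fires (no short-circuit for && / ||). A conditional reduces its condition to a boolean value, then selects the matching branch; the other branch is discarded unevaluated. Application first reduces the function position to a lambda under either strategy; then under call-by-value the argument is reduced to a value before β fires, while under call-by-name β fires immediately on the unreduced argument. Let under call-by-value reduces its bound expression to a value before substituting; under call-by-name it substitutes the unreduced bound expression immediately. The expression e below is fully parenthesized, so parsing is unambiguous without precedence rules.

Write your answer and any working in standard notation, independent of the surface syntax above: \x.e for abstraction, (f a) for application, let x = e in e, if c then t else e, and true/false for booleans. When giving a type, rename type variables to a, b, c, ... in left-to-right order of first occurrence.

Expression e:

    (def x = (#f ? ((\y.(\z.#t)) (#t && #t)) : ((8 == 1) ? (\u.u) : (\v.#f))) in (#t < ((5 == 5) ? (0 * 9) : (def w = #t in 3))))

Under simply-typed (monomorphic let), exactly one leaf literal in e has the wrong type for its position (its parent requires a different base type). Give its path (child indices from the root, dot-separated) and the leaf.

Answer: 1.0 : true

Trace:
  unify Bool ~ Bool
\z._ : b -> Bool
\y._ : a -> b -> Bool
  unify Bool ~ Bool
  unify Bool ~ Bool
  unify a -> b -> Bool ~ Bool -> c
  unify a ~ Bool
  unify b -> Bool ~ c
_ _ : b -> Bool
  unify Int ~ Int
  unify Int ~ Int
  unify Bool ~ Bool
u : d
\u._ : d -> d
\v._ : e -> Bool
  unify d -> d ~ e -> Bool
  unify d ~ e
  unify e ~ Bool
  unify b -> Bool ~ Bool -> Bool
  unify b ~ Bool
  unify Bool ~ Bool
let x : Bool -> Bool
  unify Bool ~ Int
  FAIL: mismatch Bool ~ Int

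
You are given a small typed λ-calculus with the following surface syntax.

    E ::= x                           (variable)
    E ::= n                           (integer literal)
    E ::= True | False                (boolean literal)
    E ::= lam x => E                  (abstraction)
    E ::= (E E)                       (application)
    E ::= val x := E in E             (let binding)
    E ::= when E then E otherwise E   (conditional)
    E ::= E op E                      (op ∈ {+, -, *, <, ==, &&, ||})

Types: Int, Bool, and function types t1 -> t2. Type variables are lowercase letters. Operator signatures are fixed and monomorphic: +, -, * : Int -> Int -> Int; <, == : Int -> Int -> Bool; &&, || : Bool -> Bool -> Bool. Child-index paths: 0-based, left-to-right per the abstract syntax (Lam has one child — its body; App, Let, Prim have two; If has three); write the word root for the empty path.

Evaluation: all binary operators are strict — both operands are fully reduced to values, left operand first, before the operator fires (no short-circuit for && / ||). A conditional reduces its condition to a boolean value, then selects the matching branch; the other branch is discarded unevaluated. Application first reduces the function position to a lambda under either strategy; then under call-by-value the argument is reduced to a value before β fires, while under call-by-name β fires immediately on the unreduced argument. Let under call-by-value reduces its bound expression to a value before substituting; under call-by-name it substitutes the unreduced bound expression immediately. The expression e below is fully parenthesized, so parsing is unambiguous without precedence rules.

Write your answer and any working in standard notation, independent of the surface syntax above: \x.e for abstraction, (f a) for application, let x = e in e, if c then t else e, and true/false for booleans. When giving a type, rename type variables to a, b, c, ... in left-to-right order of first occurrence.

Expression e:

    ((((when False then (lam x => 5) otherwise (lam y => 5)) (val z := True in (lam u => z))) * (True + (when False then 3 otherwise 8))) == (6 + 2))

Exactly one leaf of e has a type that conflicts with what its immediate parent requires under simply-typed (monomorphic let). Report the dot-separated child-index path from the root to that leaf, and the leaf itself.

Derivation:
  unify Bool ~ Bool
\x._ : a -> Int
\y._ : b -> Int
  unify a -> Int ~ b -> Int
  unify a ~ b
  unify Int ~ Int
let z : Bool
z : Bool
\u._ : c -> Bool
  unify b -> Int ~ (c -> Bool) -> d
  unify b ~ c -> Bool
  unify Int ~ d
_ _ : Int
  unify Int ~ Int
  unify Bool ~ Int
  FAIL: mismatch Bool ~ Int

Answer: 0.1.0 : true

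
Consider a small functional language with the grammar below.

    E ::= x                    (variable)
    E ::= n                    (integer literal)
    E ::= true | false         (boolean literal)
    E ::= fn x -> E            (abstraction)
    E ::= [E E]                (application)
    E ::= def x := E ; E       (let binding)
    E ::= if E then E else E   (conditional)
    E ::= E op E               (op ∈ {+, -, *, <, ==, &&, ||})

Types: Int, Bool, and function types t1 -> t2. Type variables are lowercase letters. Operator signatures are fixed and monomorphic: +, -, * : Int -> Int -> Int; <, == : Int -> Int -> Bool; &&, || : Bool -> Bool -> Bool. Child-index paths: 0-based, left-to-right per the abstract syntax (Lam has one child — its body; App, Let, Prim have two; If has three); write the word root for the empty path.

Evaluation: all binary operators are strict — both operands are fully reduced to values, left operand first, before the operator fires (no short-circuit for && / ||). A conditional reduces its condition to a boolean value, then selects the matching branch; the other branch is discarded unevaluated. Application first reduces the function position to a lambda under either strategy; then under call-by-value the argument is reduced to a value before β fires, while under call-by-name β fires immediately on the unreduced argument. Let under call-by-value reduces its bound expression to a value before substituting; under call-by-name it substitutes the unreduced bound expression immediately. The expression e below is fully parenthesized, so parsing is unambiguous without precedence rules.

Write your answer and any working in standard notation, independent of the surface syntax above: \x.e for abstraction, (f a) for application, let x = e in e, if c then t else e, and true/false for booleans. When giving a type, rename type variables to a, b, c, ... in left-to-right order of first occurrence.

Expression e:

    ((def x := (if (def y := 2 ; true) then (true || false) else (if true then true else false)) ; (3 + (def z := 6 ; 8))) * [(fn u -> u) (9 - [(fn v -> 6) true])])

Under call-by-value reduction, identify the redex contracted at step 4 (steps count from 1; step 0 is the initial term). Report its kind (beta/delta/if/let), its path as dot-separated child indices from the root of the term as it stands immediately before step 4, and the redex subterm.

Trace:
step 0: ((let x = (if (let y = 2 in true) then (true || false) else (if true then true else false)) in (3 + (let z = 6 in 8))) * ((\u.u) (9 - ((\v.6) true))))
step 1: [let@0.0.0] ((let x = (if true then (true || false) else (if true then true else false)) in (3 + (let z = 6 in 8))) * ((\u.u) (9 - ((\v.6) true))))
step 2: [if@0.0] ((let x = (true || false) in (3 + (let z = 6 in 8))) * ((\u.u) (9 - ((\v.6) true))))
step 3: [delta@0.0] ((let x = true in (3 + (let z = 6 in 8))) * ((\u.u) (9 - ((\v.6) true))))
step 4: [let@0] ((3 + (let z = 6 in 8)) * ((\u.u) (9 - ((\v.6) true))))

Answer: let at 0 : (let x = true in (3 + (let z = 6 in 8)))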